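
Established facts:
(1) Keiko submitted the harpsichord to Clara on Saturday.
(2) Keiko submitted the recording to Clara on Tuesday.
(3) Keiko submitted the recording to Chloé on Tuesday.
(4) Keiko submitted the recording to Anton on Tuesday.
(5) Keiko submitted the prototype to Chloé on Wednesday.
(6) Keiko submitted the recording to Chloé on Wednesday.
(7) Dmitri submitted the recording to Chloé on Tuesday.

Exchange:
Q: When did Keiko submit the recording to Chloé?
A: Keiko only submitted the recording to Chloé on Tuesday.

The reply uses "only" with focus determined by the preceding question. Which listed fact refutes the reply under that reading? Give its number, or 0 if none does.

The question "When did ...?" targets the setting, so in the reply the focus falls on "on Tuesday".
So "only" ranges over settings; the rest (same agent, thing, recipient (Keiko / the recording / Chloé)) is presupposed.
Fact (6) keeps same agent, thing, recipient (Keiko / the recording / Chloé) but has setting = on Wednesday; that refutes the reply.
(Fact (2) would refute a reading with focus on the recipient — but that is not what the question asks.)

6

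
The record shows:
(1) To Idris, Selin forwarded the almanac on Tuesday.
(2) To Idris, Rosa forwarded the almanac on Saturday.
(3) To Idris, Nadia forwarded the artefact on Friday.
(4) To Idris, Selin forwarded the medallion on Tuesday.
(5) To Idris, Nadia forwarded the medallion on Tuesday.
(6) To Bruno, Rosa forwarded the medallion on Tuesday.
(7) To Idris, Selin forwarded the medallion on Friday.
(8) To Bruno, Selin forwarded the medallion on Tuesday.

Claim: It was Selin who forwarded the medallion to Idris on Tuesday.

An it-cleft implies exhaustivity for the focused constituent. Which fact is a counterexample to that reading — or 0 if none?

Focus of the cleft: "Selin" (the agent). Presupposed background: thing = the medallion, recipient = Idris, setting = on Tuesday.
Exhaustivity: Selin is the only agent satisfying that background.
Fact (5) shares the background but with agent = Nadia; exhaustivity is violated.

5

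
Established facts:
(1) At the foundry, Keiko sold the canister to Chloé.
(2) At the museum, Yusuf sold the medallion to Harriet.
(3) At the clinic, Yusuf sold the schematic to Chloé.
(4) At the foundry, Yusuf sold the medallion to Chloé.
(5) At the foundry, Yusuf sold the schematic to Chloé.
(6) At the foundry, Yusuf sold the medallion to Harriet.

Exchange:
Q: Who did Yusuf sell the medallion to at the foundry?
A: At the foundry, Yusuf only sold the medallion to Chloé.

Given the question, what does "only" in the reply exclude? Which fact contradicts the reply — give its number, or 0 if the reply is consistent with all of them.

Answering "Who did ... to ...?" puts focus on the recipient — here, "Chloé".
So "only" ranges over recipients; the rest (Yusuf as agent and the medallion as thing and at the foundry as setting) is presupposed.
Fact (6) shares the background with a different recipient (Harriet) — counterexample.
(Fact (5) would refute a reading with focus on the thing — but that is not what the question asks.)

6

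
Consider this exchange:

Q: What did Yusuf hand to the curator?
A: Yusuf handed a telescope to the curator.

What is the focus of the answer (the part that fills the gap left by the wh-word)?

a telescope

The wh-word "what" asks about the direct object.
In the answer, "Yusuf" and "to the curator" are given — repeated from the question.
The constituent filling the direct object gap is "a telescope"; that is the focus and would carry nuclear stress.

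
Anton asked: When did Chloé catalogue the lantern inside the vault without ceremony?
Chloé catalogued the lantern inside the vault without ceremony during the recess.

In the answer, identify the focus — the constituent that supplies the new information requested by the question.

The wh-word "when" asks about the time.
In the answer, "Chloé", "the lantern", "inside the vault" and "without ceremony" are given — repeated from the question.
The constituent filling the time gap is "during the recess"; that is the focus and would carry nuclear stress.

during the recess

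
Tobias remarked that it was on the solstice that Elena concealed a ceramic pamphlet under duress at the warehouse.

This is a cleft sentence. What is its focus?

on the solstice

In an it-cleft "It was X that/who ...", the clefted constituent X is the focus; the that/who-clause expresses the presupposed open proposition.
Here the focus is "on the solstice". The backgrounded (presupposed) material includes "Elena", "a ceramic pamphlet", "at the warehouse" and "under duress".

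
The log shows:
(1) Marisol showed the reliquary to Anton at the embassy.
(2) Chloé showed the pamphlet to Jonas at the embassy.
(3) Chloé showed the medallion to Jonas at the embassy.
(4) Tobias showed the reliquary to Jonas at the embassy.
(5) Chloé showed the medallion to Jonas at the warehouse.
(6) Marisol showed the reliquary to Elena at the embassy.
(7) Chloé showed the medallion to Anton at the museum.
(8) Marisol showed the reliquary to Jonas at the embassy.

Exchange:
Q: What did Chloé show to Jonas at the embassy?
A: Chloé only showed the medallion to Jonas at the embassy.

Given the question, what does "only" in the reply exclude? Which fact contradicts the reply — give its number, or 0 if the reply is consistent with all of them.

2

Answering "What did ...?" puts focus on the thing — here, "the medallion".
So "only" ranges over things; the rest (Chloé as agent and Jonas as recipient and at the embassy as setting) is presupposed.
Fact (2) shares the background with a different thing (the pamphlet) — counterexample.
(Fact (5) would refute a reading with focus on the setting — but that is not what the question asks.)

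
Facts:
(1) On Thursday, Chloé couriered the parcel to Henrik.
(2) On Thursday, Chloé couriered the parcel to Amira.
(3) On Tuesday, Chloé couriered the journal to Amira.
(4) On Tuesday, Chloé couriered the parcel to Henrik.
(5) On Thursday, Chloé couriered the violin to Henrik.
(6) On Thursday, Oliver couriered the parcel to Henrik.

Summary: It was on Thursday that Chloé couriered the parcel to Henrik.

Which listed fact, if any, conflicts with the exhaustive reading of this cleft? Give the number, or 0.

Focus of the cleft: "on Thursday" (the setting). Presupposed background: same agent, thing, recipient (Chloé / the parcel / Henrik).
The exhaustive reading says no other setting fits that background.
Fact (4) shares the background but with setting = on Tuesday; exhaustivity is violated.

4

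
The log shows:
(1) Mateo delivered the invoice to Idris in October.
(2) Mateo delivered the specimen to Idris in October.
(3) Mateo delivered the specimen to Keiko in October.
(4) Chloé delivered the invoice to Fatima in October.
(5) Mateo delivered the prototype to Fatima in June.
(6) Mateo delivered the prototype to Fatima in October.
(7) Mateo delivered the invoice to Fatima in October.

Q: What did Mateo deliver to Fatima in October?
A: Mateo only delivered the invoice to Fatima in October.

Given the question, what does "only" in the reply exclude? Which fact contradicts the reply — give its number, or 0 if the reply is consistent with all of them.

6

The question "What did ...?" targets the thing, so in the reply the focus falls on "the invoice".
"Only" then excludes alternative things while the background — Mateo as agent and Fatima as recipient and in October as setting — is held fixed.
Fact (6) shares the background with a different thing (the prototype) — counterexample.
(Fact (1) would refute a reading with focus on the recipient — but that is not what the question asks.)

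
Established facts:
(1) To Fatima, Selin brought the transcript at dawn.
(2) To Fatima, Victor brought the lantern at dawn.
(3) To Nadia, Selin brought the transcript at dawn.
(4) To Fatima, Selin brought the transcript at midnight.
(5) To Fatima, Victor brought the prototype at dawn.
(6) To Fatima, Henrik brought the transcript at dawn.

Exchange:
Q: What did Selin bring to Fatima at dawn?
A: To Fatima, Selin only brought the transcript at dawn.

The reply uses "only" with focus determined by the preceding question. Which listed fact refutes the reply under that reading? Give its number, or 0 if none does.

0

The question "What did ...?" targets the thing, so in the reply the focus falls on "the transcript".
"Only" then excludes alternative things while the background — Selin as agent and Fatima as recipient and at dawn as setting — is held fixed.
No fact keeps Selin as agent and Fatima as recipient and at dawn as setting while changing the thing; every other fact differs on something backgrounded. The reply stands.
(Fact (3) would refute a reading with focus on the recipient — but that is not what the question asks.)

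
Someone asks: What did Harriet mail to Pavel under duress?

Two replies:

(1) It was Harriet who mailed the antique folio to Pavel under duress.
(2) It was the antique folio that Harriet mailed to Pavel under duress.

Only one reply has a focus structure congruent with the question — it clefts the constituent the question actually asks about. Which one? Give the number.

The question word "what" targets the direct object.
Option (1) clefts "Harriet" — the subject (agent), not what was asked.
Option (2) clefts "the antique folio" — that matches what the question asks about.
So the congruent reply is (2).

2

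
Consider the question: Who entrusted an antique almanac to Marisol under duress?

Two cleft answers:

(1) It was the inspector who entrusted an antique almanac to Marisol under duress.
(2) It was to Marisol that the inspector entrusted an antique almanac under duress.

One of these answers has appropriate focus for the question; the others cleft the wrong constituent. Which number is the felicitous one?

1

The question word "who" targets the subject (agent).
Option (1) clefts "the inspector" — that matches what the question asks about.
Option (2) clefts "to Marisol" — the recipient, not what was asked.
So the congruent reply is (1).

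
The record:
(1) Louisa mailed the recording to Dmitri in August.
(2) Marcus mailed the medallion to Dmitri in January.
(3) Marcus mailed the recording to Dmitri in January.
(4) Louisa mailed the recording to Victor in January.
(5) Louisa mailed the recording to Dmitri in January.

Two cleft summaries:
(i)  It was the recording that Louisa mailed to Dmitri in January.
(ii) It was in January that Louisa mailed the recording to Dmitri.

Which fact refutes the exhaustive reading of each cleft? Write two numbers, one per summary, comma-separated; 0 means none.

0, 1

Summary (i) focuses "the recording" (the thing); background same agent, recipient, setting (Louisa / Dmitri / in January). No fact matches that background with a different thing, so 0.
Summary (ii) focuses "in January" (the setting); background same agent, thing, recipient (Louisa / the recording / Dmitri). Fact (1) matches that background with setting = in August — refutes (ii).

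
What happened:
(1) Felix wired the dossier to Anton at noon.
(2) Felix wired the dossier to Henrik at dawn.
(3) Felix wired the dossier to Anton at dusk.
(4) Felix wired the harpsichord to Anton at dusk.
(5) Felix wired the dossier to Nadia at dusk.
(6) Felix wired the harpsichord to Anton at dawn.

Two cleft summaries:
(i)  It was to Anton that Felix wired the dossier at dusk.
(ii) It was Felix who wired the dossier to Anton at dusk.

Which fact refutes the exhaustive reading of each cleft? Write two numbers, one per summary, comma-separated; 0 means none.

Summary (i) focuses "Anton" (the recipient); background agent = Felix, thing = the dossier, setting = at dusk. Fact (5) matches that background with recipient = Nadia — refutes (i).
Summary (ii) focuses "Felix" (the agent); background thing = the dossier, recipient = Anton, setting = at dusk. No fact matches that background with a different agent, so 0.

5, 0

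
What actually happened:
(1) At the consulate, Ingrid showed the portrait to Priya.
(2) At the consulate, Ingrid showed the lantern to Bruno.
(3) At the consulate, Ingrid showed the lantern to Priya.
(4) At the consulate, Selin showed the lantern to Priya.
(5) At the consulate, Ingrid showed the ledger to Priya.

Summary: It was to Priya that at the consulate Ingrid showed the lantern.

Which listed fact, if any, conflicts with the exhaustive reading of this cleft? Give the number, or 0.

Focus of the cleft: "Priya" (the recipient). Presupposed background: Ingrid as agent and the lantern as thing and at the consulate as setting.
Exhaustivity: Priya is the only recipient satisfying that background.
But fact (2) also has Ingrid as agent and the lantern as thing and at the consulate as setting, with recipient = Bruno — so the exhaustive reading fails.

2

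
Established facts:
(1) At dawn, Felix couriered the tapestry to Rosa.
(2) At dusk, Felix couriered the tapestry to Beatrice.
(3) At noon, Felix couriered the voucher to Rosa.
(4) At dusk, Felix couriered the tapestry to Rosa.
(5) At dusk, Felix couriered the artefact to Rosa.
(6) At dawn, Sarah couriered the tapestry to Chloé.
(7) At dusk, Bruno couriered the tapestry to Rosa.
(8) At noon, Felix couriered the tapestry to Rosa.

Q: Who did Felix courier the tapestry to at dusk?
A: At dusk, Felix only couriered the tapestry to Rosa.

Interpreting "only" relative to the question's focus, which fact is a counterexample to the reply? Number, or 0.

Answering "Who did ... to ...?" puts focus on the recipient — here, "Rosa".
"Only" then excludes alternative recipients while the background — same agent, thing, setting (Felix / the tapestry / at dusk) — is held fixed.
Fact (2) keeps same agent, thing, setting (Felix / the tapestry / at dusk) but has recipient = Beatrice; that refutes the reply.
(Fact (1) would refute a reading with focus on the setting — but that is not what the question asks.)

2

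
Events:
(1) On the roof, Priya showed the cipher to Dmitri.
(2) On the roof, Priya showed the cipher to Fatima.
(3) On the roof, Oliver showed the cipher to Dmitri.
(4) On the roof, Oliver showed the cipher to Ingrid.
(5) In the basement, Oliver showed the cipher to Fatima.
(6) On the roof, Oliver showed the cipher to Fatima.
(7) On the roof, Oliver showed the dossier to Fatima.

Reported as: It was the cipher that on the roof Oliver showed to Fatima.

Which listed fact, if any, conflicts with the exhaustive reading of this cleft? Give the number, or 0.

Focus of the cleft: "the cipher" (the thing). Presupposed background: Oliver as agent and Fatima as recipient and on the roof as setting.
Exhaustivity: the cipher is the only thing satisfying that background.
But fact (7) also has Oliver as agent and Fatima as recipient and on the roof as setting, with thing = the dossier — so the exhaustive reading fails.

7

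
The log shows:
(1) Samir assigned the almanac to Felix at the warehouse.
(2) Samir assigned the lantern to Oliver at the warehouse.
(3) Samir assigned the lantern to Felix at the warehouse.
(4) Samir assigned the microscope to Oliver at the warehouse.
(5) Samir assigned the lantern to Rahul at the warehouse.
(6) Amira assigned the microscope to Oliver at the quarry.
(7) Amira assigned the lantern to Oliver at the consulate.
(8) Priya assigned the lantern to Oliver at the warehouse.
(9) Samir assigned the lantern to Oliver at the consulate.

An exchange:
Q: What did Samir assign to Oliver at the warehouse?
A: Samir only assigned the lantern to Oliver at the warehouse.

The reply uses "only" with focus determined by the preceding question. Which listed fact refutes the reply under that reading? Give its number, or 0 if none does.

The question "What did ...?" targets the thing, so in the reply the focus falls on "the lantern".
"Only" then excludes alternative things while the background — Samir as agent and Oliver as recipient and at the warehouse as setting — is held fixed.
Fact (4) keeps Samir as agent and Oliver as recipient and at the warehouse as setting but has thing = the microscope; that refutes the reply.
(Fact (9) would refute a reading with focus on the setting — but that is not what the question asks.)

4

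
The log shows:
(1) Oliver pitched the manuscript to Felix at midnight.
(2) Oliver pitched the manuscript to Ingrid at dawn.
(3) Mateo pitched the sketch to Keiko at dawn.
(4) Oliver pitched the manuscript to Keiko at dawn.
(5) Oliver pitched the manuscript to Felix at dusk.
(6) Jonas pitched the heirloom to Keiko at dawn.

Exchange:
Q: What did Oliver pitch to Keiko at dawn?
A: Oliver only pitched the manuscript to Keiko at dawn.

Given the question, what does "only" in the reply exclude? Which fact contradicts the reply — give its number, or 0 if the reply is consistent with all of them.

0

The question "What did ...?" targets the thing, so in the reply the focus falls on "the manuscript".
"Only" then excludes alternative things while the background — Oliver as agent and Keiko as recipient and at dawn as setting — is held fixed.
No listed fact shares that background with another thing. Nothing contradicts the reply.
(Fact (2) would refute a reading with focus on the recipient — but that is not what the question asks.)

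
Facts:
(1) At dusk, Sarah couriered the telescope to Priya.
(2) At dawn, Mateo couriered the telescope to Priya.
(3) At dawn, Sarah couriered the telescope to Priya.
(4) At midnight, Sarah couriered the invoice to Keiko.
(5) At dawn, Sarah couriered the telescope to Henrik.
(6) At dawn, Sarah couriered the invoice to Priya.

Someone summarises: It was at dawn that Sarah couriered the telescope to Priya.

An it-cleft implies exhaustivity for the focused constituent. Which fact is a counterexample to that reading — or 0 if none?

The cleft puts "at dawn" in focus and presupposes the open proposition with same agent, thing, recipient (Sarah / the telescope / Priya).
The exhaustive reading says no other setting fits that background.
But fact (1) also has same agent, thing, recipient (Sarah / the telescope / Priya), with setting = at dusk — so the exhaustive reading fails.

1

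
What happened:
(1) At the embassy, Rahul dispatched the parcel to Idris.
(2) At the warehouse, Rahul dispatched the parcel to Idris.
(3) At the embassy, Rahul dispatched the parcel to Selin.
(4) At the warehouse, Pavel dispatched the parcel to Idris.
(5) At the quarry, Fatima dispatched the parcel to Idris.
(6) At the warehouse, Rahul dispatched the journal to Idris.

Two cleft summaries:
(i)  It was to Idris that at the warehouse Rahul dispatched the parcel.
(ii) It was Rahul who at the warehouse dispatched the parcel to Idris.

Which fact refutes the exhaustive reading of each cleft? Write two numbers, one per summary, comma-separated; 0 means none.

0, 4

(i): focus "Idris". No fact shares same agent, thing, setting (Rahul / the parcel / at the warehouse) with a different recipient. 0.
(ii): focus "Rahul". Looking for same thing, recipient, setting (the parcel / Idris / at the warehouse) with some other agent — fact (4) has Pavel there. Refuted.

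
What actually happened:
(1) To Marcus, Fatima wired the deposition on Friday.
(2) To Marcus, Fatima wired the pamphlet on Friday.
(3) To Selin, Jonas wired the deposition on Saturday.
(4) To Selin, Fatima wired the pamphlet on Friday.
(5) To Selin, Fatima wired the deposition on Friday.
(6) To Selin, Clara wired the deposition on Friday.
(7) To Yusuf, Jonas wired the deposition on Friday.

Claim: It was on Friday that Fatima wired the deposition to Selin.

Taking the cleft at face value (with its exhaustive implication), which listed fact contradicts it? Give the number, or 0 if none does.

Focus of the cleft: "on Friday" (the setting). Presupposed background: Fatima as agent and the deposition as thing and Selin as recipient.
Exhaustivity: on Friday is the only setting satisfying that background.
No listed fact matches the background with a different setting. Exhaustivity holds.

0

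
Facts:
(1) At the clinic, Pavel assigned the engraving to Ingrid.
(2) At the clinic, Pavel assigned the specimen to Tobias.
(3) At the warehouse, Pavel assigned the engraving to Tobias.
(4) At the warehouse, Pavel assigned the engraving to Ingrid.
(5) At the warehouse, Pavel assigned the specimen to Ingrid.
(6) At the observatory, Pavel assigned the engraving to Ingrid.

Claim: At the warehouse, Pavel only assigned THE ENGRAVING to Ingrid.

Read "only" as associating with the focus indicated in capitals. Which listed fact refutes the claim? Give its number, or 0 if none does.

5

Focus (in capitals) is "the engraving" — the thing. "Only" excludes alternative things while holding fixed agent = Pavel, recipient = Ingrid, setting = at the warehouse.
Fact (5) matches on agent = Pavel, recipient = Ingrid, setting = at the warehouse, but has thing = the specimen instead. That refutes the claim.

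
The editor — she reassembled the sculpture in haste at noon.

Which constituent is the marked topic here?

the editor

The construction explicitly marks "the editor" as what the sentence is about — the topic.
The remainder of the clause is the comment (what is said about the topic).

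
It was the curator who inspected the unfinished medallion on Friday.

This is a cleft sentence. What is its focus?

In an it-cleft "It was X that/who ...", the clefted constituent X is the focus; the that/who-clause expresses the presupposed open proposition.
Here the focus is "the curator". The backgrounded (presupposed) material includes "the unfinished medallion" and "on Friday".

the curator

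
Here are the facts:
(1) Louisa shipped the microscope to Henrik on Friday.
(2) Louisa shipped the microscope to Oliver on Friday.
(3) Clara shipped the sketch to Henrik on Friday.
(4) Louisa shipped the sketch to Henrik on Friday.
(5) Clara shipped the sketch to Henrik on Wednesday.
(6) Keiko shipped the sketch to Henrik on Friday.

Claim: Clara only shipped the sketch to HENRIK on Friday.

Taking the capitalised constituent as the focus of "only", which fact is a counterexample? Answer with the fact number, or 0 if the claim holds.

0

Focus (in capitals) is "Henrik" — the recipient. "Only" excludes alternative recipients while holding fixed Clara as agent and the sketch as thing and on Friday as setting.
Every other fact changes something in the background, not just the recipient. Nothing refutes the claim.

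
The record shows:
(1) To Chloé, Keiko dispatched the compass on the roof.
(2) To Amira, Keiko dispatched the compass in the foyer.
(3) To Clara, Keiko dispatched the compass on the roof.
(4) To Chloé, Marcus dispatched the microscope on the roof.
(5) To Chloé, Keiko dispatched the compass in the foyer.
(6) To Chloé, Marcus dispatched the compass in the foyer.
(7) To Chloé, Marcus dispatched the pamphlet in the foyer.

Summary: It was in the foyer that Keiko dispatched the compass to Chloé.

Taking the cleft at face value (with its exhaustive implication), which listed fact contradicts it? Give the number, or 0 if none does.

Focus of the cleft: "in the foyer" (the setting). Presupposed background: Keiko as agent and the compass as thing and Chloé as recipient.
The exhaustive reading says no other setting fits that background.
Fact (1) shares the background but with setting = on the roof; exhaustivity is violated.

1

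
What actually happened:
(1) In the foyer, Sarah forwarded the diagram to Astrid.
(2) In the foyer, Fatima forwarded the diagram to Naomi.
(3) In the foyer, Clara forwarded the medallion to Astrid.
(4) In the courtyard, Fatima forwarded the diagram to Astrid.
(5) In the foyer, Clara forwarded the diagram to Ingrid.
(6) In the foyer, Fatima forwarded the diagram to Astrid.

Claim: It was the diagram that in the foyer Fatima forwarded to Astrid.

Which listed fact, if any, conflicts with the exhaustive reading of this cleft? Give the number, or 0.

0

The cleft puts "the diagram" in focus and presupposes the open proposition with same agent, recipient, setting (Fatima / Astrid / in the foyer).
The exhaustive reading says no other thing fits that background.
Every other fact differs from the presupposition on some backgrounded slot, so none challenges the exhaustivity.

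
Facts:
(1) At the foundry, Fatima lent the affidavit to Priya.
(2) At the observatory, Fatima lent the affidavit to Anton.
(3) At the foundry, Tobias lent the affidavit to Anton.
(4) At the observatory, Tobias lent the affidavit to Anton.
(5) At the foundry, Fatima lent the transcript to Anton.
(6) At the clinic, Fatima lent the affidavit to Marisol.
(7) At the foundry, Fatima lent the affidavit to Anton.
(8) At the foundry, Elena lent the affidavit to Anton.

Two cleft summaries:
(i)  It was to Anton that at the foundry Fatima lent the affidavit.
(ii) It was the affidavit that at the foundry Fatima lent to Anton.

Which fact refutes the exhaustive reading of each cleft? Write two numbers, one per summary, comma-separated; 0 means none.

1, 5

(i): focus "Anton". Looking for Fatima as agent and the affidavit as thing and at the foundry as setting with some other recipient — fact (1) has Priya there. Refuted.
(ii): focus "the affidavit". Looking for Fatima as agent and Anton as recipient and at the foundry as setting with some other thing — fact (5) has the transcript there. Refuted.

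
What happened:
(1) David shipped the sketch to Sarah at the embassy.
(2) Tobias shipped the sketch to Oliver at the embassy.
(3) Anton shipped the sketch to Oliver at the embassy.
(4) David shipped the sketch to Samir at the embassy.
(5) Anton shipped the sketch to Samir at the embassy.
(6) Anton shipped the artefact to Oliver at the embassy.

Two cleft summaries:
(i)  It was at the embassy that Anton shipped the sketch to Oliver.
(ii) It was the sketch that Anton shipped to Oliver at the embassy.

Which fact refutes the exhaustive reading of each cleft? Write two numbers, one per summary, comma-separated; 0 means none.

(i): focus "at the embassy". No fact shares same agent, thing, recipient (Anton / the sketch / Oliver) with a different setting. 0.
(ii): focus "the sketch". Looking for same agent, recipient, setting (Anton / Oliver / at the embassy) with some other thing — fact (6) has the artefact there. Refuted.

0, 6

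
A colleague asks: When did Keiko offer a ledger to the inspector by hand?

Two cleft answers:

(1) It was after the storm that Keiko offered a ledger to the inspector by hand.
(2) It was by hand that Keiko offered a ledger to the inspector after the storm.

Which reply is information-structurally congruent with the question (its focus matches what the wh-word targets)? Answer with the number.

The question word "when" targets the time.
Option (1) clefts "after the storm" — that matches what the question asks about.
Option (2) clefts "by hand" — the manner, not what was asked.
So the congruent reply is (1).

1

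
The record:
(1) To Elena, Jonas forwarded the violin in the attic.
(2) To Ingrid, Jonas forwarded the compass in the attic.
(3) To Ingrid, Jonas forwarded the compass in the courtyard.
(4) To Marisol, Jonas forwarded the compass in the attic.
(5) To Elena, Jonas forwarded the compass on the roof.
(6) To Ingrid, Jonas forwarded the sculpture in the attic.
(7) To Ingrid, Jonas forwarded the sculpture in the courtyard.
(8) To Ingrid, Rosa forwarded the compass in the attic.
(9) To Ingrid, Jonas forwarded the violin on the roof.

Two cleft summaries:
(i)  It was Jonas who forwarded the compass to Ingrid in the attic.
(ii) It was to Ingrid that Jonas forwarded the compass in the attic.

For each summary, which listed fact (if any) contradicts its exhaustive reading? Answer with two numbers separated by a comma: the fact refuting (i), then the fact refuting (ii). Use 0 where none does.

8, 4

Summary (i) focuses "Jonas" (the agent); background same thing, recipient, setting (the compass / Ingrid / in the attic). Fact (8) matches that background with agent = Rosa — refutes (i).
Summary (ii) focuses "Ingrid" (the recipient); background same agent, thing, setting (Jonas / the compass / in the attic). Fact (4) matches that background with recipient = Marisol — refutes (ii).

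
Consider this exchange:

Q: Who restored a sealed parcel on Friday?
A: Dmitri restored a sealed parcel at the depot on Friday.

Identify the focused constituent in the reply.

Dmitri

The wh-word "who" asks about the subject (agent).
In the answer, "a sealed parcel" and "on Friday" are given — repeated from the question.
"at the depot" is also new, but it specifies the location, which is not what the question asks about — so it is not the focus.
The constituent filling the subject (agent) gap is "Dmitri"; that is the focus.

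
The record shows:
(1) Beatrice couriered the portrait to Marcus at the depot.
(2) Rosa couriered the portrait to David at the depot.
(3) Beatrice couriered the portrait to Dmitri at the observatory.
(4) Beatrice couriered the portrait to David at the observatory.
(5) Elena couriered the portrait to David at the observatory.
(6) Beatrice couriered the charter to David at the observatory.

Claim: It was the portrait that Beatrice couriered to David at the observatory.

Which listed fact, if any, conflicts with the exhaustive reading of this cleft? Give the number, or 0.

6

Focus of the cleft: "the portrait" (the thing). Presupposed background: same agent, recipient, setting (Beatrice / David / at the observatory).
The exhaustive reading says no other thing fits that background.
Fact (6) shares the background but with thing = the charter; exhaustivity is violated.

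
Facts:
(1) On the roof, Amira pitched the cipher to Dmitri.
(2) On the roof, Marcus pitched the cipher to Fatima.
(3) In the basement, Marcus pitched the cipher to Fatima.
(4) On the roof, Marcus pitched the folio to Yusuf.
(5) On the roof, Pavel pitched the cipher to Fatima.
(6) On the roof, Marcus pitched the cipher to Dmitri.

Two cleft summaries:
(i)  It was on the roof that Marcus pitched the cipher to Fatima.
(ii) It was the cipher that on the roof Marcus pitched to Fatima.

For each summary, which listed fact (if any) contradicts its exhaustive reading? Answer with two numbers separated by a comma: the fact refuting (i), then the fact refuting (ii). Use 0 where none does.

(i): focus "on the roof". Looking for same agent, thing, recipient (Marcus / the cipher / Fatima) with some other setting — fact (3) has in the basement there. Refuted.
(ii): focus "the cipher". No fact shares same agent, recipient, setting (Marcus / Fatima / on the roof) with a different thing. 0.

3, 0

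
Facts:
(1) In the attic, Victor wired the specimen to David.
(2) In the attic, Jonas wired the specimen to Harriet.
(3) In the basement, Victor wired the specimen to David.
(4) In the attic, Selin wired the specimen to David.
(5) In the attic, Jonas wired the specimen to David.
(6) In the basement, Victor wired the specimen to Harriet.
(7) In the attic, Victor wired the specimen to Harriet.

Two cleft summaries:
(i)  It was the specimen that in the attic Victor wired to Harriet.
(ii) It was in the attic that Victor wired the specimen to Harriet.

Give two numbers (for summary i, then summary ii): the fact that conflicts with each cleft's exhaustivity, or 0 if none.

0, 6

(i): focus "the specimen". No fact shares Victor as agent and Harriet as recipient and in the attic as setting with a different thing. 0.
(ii): focus "in the attic". Looking for Victor as agent and the specimen as thing and Harriet as recipient with some other setting — fact (6) has in the basement there. Refuted.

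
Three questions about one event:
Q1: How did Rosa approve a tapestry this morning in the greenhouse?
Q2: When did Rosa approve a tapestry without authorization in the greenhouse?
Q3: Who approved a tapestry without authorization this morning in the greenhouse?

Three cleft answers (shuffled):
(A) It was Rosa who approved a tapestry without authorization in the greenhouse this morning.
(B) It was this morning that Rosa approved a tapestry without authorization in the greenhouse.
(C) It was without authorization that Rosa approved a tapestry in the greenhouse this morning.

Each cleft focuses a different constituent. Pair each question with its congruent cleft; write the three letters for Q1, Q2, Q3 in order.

CBA

Q1 asks about the manner; cleft (C) focuses "without authorization", which is the manner — so Q1 → C.
Q2 asks about the time; cleft (B) focuses "this morning", which is the time — so Q2 → B.
Q3 asks about the subject (agent); cleft (A) focuses "Rosa", which is the subject (agent) — so Q3 → A.
Mapping: Q1→C, Q2→B, Q3→A.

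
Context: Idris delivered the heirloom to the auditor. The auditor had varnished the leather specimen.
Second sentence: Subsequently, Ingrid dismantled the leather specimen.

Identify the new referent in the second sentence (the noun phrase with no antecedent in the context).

"the leather specimen" in the second sentence is given — already mentioned in the context.
"Ingrid" has no antecedent in the context; it is discourse-new.

Ingrid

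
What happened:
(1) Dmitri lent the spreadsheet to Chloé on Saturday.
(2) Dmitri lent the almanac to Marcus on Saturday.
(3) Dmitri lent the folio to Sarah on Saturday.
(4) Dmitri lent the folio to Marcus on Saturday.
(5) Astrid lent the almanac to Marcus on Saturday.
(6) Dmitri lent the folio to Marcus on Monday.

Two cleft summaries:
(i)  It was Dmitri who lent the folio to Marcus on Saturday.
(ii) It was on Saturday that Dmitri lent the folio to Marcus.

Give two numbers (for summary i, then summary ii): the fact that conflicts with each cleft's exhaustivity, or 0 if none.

0, 6

Summary (i) focuses "Dmitri" (the agent); background same thing, recipient, setting (the folio / Marcus / on Saturday). No fact matches that background with a different agent, so 0.
Summary (ii) focuses "on Saturday" (the setting); background same agent, thing, recipient (Dmitri / the folio / Marcus). Fact (6) matches that background with setting = on Monday — refutes (ii).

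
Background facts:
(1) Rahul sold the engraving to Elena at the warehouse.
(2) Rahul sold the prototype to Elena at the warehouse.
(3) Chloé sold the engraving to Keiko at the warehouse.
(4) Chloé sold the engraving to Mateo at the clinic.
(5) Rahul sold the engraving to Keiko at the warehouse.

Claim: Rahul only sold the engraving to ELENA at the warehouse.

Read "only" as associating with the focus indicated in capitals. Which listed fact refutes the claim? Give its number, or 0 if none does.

The capitals mark "Elena" as focus. So "only" rules out other recipients, with the rest (Rahul as agent and the engraving as thing and at the warehouse as setting) as background.
Fact (5) matches on Rahul as agent and the engraving as thing and at the warehouse as setting, but has recipient = Keiko instead. That refutes the claim.

5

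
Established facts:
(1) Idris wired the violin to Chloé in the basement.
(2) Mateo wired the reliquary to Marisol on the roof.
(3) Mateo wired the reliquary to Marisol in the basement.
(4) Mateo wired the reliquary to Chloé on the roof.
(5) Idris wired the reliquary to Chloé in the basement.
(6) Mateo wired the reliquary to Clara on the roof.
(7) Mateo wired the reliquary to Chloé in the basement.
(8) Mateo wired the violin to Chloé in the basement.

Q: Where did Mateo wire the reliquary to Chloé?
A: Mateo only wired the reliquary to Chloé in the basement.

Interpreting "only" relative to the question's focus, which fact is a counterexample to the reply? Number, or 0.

4

Answering "Where did ...?" puts focus on the setting — here, "in the basement".
"Only" then excludes alternative settings while the background — agent = Mateo, thing = the reliquary, recipient = Chloé — is held fixed.
Fact (4) keeps agent = Mateo, thing = the reliquary, recipient = Chloé but has setting = on the roof; that refutes the reply.
(Fact (8) would refute a reading with focus on the thing — but that is not what the question asks.)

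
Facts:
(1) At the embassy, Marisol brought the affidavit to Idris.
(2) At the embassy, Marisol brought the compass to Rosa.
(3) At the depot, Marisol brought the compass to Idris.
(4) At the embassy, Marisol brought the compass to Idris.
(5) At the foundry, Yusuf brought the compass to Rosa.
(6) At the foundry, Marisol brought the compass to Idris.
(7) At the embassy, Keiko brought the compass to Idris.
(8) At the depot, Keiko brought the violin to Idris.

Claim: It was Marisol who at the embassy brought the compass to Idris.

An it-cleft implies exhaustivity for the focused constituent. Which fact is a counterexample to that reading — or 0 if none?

Focus of the cleft: "Marisol" (the agent). Presupposed background: thing = the compass, recipient = Idris, setting = at the embassy.
Exhaustivity: Marisol is the only agent satisfying that background.
Fact (7) shares the background but with agent = Keiko; exhaustivity is violated.

7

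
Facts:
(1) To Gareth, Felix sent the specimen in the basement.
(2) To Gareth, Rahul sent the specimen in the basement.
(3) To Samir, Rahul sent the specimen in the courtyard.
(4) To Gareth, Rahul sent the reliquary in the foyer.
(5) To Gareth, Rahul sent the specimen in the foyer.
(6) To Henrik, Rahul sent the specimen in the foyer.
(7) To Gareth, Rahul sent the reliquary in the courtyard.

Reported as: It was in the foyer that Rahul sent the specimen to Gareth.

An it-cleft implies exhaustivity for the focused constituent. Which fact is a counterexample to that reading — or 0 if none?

2

The cleft puts "in the foyer" in focus and presupposes the open proposition with agent = Rahul, thing = the specimen, recipient = Gareth.
Exhaustivity: in the foyer is the only setting satisfying that background.
Fact (2) shares the background but with setting = in the basement; exhaustivity is violated.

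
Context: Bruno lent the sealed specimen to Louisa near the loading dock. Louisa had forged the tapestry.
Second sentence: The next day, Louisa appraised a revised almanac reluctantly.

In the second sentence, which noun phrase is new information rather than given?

"Louisa" in the second sentence is given — already mentioned in the context.
"a revised almanac" has no antecedent in the context; it is discourse-new (the indefinite article also signals a new referent).

a revised almanac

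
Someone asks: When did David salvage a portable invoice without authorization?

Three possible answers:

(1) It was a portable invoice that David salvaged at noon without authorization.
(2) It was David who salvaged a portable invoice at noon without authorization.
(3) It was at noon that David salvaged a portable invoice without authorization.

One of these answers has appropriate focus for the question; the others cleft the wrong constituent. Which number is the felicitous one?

3

The question word "when" targets the time.
Option (1) clefts "a portable invoice" — the direct object, not what was asked.
Option (2) clefts "David" — the subject (agent), not what was asked.
Option (3) clefts "at noon" — that matches what the question asks about.
So the congruent reply is (3).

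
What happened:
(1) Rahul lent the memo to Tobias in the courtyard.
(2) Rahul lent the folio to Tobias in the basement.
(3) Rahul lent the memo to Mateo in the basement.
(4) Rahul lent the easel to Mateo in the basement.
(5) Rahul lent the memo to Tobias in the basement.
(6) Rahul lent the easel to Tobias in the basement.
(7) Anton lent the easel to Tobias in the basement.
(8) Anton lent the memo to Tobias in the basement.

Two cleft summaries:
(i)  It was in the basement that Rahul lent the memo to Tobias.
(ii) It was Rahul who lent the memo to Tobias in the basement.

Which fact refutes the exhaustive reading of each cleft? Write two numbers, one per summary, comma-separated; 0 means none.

(i): focus "in the basement". Looking for same agent, thing, recipient (Rahul / the memo / Tobias) with some other setting — fact (1) has in the courtyard there. Refuted.
(ii): focus "Rahul". Looking for same thing, recipient, setting (the memo / Tobias / in the basement) with some other agent — fact (8) has Anton there. Refuted.

1, 8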